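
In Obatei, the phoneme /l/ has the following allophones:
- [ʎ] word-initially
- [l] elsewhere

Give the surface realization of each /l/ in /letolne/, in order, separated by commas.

[ʎ], [l]

Occurrence 1 (position 1): word-initially → [ʎ].
Occurrence 2 (position 5): no conditioning environment matches → elsewhere allophone [l].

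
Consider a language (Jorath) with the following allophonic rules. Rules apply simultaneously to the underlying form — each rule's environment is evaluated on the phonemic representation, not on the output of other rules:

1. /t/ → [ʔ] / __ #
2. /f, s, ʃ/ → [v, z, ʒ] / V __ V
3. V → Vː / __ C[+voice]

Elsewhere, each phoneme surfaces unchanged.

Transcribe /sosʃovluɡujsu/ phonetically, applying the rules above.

/s/ — word-initial; rule 2 does not apply here → [s].
/o/ (between /s/ and /s/) fails the environment for rule 3, so it stays [o].
/s/ (between /o/ and /ʃ/): rule 2 targets it, but not between two vowels → unchanged [s].
/ʃ/ (between /s/ and /o/) is in the target of rule 2 but the environment (between two vowels) is not met → [ʃ].
/o/ (between /ʃ/ and /v/) occurs before a voiced consonant → [oː] by rule 3.
/v/ — not in any rule's target class → [v].
/l/ (between /v/ and /u/): no rule targets it → [l].
/u/ — between /l/ and /ɡ/, before a voiced consonant — surfaces as [uː] (rule 3).
/ɡ/ (between /u/ and /u/) is unaffected → [ɡ].
/u/ meets the environment for rule 3 (before a voiced consonant) → [uː].
/j/ — not in any rule's target class → [j].
/s/ — between /j/ and /u/; rule 2 does not apply here → [s].
/u/ (word-final): rule 3 targets it, but not before a voiced consonant → unchanged [u].

[sosʃoːvluːɡuːjsu]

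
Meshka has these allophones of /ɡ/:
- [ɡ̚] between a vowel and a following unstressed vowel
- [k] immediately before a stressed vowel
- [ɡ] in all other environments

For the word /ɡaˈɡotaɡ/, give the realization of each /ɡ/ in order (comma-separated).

[ɡ], [k], [ɡ]

Occurrence 1 (position 1): no conditioning environment matches → elsewhere allophone [ɡ].
Occurrence 2 (position 3): immediately before a stressed vowel → [k].
Occurrence 3 (position 7): no conditioning environment matches → elsewhere allophone [ɡ].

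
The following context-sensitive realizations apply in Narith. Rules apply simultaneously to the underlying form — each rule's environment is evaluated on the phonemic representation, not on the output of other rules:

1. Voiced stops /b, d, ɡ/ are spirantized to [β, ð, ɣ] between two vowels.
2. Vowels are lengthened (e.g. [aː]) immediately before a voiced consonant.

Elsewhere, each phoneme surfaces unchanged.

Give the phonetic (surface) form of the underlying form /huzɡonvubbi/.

[huːzɡoːnvuːbbi]

/h/ (word-initial): no rule targets it → [h].
/u/ — between /h/ and /z/, before a voiced consonant — surfaces as [uː] (rule 2).
/z/ (between /u/ and /ɡ/) is unaffected → [z].
/ɡ/ (between /z/ and /o/) is in the target of rule 1 but the environment (between two vowels) is not met → [ɡ].
/o/ — between /ɡ/ and /n/, before a voiced consonant — surfaces as [oː] (rule 2).
/n/ — not in any rule's target class → [n].
/v/ (between /n/ and /u/) is unaffected → [v].
/u/ meets the environment for rule 2 (before a voiced consonant) → [uː].
/b/ (between /u/ and /b/): rule 1 targets it, but not between two vowels → unchanged [b].
/b/ — between /b/ and /i/; rule 1 does not apply here → [b].
/i/ (word-final) is in the target of rule 2 but the environment (before a voiced consonant) is not met → [i].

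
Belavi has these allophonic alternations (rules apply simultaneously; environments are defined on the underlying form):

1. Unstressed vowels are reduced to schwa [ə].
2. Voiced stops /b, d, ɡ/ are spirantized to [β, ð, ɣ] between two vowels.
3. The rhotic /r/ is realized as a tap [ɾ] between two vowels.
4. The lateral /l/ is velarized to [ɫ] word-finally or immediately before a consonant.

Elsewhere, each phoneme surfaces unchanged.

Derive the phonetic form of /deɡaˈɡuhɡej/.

/d/ (word-initial) is in the target of rule 2 but the environment (between two vowels) is not met → [d].
/e/ meets the environment for rule 1 (in an unstressed syllable) → [ə].
/ɡ/ meets the environment for rule 2 (between two vowels) → [ɣ].
/a/ (between /ɡ/ and /ɡ/) occurs in an unstressed syllable → [ə] by rule 1.
Rule 2 applies to /ɡ/ (between /a/ and /u/: between two vowels) → [ɣ].
/u/ (between /ɡ/ and /h/) fails the environment for rule 1, so it stays [u].
/h/ stays [h].
/ɡ/ — between /h/ and /e/; rule 2 does not apply here → [ɡ].
/e/ (between /ɡ/ and /j/): in an unstressed syllable, so rule 1 applies → [ə].
/j/ — not in any rule's target class → [j].

[dəɣəˈɣuhɡəj]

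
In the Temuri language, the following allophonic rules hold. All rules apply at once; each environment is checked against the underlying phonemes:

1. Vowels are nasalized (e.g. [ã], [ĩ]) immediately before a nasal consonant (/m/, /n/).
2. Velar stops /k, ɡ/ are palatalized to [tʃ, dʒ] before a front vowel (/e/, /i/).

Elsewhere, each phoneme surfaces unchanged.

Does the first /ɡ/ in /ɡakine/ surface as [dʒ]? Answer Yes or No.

No

/ɡ/ — word-initial; rule 2 does not apply here → [ɡ].
The actual realization is [ɡ], not [dʒ].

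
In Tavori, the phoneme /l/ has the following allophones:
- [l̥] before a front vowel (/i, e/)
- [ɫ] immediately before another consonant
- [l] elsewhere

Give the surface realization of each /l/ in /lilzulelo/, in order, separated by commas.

Occurrence 1 (position 1): before a front vowel (/i, e/) → [l̥].
Occurrence 2 (position 3): immediately before another consonant → [ɫ].
Occurrence 3 (position 6): before a front vowel (/i, e/) → [l̥].
Occurrence 4 (position 8): no conditioning environment matches → elsewhere allophone [l].

[l̥], [ɫ], [l̥], [l]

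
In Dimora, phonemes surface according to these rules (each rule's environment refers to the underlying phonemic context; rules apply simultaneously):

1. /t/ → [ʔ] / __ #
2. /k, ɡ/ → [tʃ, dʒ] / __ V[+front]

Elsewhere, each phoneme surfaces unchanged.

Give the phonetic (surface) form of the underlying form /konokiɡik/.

[konotʃidʒik]

/k/ (word-initial): rule 2 targets it, but not before a front vowel → unchanged [k].
/o/ (between /k/ and /n/) is unaffected → [o].
/n/ (between /o/ and /o/) is unaffected → [n].
/o/ (between /n/ and /k/) is unaffected → [o].
/k/ meets the environment for rule 2 (before a front vowel) → [tʃ].
/i/ (between /k/ and /ɡ/): no rule targets it → [i].
/ɡ/ — between /i/ and /i/, before a front vowel — surfaces as [dʒ] (rule 2).
/i/ (between /ɡ/ and /k/): no rule targets it → [i].
/k/ — word-final; rule 2 does not apply here → [k].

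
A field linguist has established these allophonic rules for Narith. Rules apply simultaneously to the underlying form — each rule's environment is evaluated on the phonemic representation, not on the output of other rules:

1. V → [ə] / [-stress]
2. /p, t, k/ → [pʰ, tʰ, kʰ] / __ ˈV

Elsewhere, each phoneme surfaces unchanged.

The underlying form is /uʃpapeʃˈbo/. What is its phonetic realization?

/u/ (word-initial): in an unstressed syllable, so rule 1 applies → [ə].
/ʃ/ stays [ʃ].
/p/ (between /ʃ/ and /a/): rule 2 targets it, but not immediately before a stressed vowel → unchanged [p].
/a/ — between /p/ and /p/, in an unstressed syllable — surfaces as [ə] (rule 1).
/p/ (between /a/ and /e/) is in the target of rule 2 but the environment (immediately before a stressed vowel) is not met → [p].
Rule 1 applies to /e/ (between /p/ and /ʃ/: in an unstressed syllable) → [ə].
/ʃ/ — not in any rule's target class → [ʃ].
/b/ (between /ʃ/ and /o/): no rule targets it → [b].
/o/ (word-final) fails the environment for rule 1, so it stays [o].

[əʃpəpəʃˈbo]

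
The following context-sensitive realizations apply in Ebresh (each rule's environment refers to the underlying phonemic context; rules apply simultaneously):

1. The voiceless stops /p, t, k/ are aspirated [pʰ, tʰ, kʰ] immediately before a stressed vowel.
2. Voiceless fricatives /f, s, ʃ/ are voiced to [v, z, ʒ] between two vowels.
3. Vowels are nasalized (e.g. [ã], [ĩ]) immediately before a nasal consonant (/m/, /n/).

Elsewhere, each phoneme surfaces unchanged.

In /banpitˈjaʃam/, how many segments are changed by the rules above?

3

Segments that undergo a rule: /a/ → [ã] (rule 3); /ʃ/ → [ʒ] (rule 2); /a/ → [ã] (rule 3).
All other segments surface unchanged.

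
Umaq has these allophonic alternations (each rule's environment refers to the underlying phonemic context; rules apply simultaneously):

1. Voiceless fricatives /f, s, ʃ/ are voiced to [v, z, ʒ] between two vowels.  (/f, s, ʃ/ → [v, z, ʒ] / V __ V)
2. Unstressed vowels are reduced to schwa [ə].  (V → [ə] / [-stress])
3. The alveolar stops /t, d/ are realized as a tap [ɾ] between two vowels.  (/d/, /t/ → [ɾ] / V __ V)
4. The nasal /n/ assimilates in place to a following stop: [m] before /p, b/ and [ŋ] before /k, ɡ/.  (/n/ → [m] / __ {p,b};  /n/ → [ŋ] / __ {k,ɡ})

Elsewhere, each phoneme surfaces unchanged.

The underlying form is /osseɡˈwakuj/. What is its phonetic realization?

/o/ (word-initial) occurs in an unstressed syllable → [ə] by rule 2.
/s/ (between /o/ and /s/) fails the environment for rule 1, so it stays [s].
/s/ (between /s/ and /e/) fails the environment for rule 1, so it stays [s].
Rule 2 applies to /e/ (between /s/ and /ɡ/: in an unstressed syllable) → [ə].
/ɡ/ (between /e/ and /w/): no rule targets it → [ɡ].
/w/ (between /ɡ/ and /a/): no rule targets it → [w].
/a/ — between /w/ and /k/; rule 2 does not apply here → [a].
/k/ — not in any rule's target class → [k].
/u/ — between /k/ and /j/, in an unstressed syllable — surfaces as [ə] (rule 2).
/j/ (word-final): no rule targets it → [j].

[əssəɡˈwakəj]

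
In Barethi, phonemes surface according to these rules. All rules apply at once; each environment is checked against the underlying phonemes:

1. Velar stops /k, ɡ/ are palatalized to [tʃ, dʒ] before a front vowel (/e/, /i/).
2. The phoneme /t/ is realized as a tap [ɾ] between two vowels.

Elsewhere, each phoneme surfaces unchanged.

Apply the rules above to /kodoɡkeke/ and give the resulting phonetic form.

/k/ (word-initial): rule 1 targets it, but not before a front vowel → unchanged [k].
/o/ (between /k/ and /d/) is unaffected → [o].
/d/ stays [d].
/o/ — not in any rule's target class → [o].
/ɡ/ (between /o/ and /k/): rule 1 targets it, but not before a front vowel → unchanged [ɡ].
/k/ (between /ɡ/ and /e/) occurs before a front vowel → [tʃ] by rule 1.
/e/ — not in any rule's target class → [e].
/k/ (between /e/ and /e/) occurs before a front vowel → [tʃ] by rule 1.
/e/ — not in any rule's target class → [e].

[kodoɡtʃetʃe]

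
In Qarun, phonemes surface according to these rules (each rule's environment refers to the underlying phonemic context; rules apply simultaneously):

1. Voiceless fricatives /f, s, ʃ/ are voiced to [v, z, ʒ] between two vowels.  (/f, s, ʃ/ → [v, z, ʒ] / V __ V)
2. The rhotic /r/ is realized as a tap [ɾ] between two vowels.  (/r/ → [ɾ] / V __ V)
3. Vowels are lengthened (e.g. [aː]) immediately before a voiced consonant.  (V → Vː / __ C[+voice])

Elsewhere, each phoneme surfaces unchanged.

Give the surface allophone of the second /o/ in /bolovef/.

/o/ (between /l/ and /v/): before a voiced consonant, so rule 3 applies → [oː].

[oː]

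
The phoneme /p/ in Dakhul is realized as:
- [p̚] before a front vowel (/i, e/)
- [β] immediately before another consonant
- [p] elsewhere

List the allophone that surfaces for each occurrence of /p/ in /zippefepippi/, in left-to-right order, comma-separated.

Occurrence 1 (position 3): immediately before another consonant → [β].
Occurrence 2 (position 4): before a front vowel (/i, e/) → [p̚].
Occurrence 3 (position 8): before a front vowel (/i, e/) → [p̚].
Occurrence 4 (position 10): immediately before another consonant → [β].
Occurrence 5 (position 11): before a front vowel (/i, e/) → [p̚].

[β], [p̚], [p̚], [β], [p̚]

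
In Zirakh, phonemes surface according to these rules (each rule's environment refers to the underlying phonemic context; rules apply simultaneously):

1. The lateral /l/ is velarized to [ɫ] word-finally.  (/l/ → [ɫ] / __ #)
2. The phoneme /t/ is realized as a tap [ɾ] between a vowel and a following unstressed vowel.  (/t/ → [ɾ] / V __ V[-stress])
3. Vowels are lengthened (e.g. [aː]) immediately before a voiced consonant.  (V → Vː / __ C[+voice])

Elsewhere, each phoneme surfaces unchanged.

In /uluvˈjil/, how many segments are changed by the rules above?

4

Segments that undergo a rule: /u/ → [uː] (rule 3); /u/ → [uː] (rule 3); /i/ → [iː] (rule 3); /l/ → [ɫ] (rule 1).
All other segments surface unchanged.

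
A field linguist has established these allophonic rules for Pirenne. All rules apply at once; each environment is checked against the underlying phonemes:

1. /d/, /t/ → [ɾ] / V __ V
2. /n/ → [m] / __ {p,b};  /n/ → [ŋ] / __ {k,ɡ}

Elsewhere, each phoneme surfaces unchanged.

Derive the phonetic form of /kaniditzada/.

/n/ — between /a/ and /i/; rule 2 does not apply here → [n].
/d/ (between /i/ and /i/): between two vowels, so rule 1 applies → [ɾ].
/t/ (between /i/ and /z/) fails the environment for rule 1, so it stays [t].
/d/ meets the environment for rule 1 (between two vowels) → [ɾ].

[kaniɾitzaɾa]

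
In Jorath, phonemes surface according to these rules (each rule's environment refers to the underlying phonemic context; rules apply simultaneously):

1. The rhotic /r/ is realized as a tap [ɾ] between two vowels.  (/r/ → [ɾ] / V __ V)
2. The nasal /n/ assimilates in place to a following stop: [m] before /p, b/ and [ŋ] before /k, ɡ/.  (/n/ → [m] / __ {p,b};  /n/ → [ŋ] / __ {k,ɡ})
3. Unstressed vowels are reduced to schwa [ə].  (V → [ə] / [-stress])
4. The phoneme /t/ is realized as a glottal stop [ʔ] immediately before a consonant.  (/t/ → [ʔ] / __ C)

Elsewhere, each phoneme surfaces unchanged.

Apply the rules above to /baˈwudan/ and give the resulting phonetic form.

/a/ meets the environment for rule 3 (in an unstressed syllable) → [ə].
/u/ (between /w/ and /d/) fails the environment for rule 3, so it stays [u].
/a/ — between /d/ and /n/, in an unstressed syllable — surfaces as [ə] (rule 3).
/n/ (word-final) is in the target of rule 2 but the environment (before a labial or velar stop) is not met → [n].

[bəˈwudən]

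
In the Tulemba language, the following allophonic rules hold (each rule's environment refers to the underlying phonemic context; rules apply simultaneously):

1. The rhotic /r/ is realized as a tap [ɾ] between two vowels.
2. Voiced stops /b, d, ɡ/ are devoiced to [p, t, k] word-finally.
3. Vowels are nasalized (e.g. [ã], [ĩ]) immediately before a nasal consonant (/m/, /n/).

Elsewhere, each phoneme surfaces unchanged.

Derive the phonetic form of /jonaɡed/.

/j/ (word-initial): no rule targets it → [j].
Rule 3 applies to /o/ (between /j/ and /n/: before a nasal consonant) → [õ].
/n/ stays [n].
/a/ (between /n/ and /ɡ/) is in the target of rule 3 but the environment (before a nasal consonant) is not met → [a].
/ɡ/ (between /a/ and /e/) fails the environment for rule 2, so it stays [ɡ].
/e/ (between /ɡ/ and /d/): rule 3 targets it, but not before a nasal consonant → unchanged [e].
Rule 2 applies to /d/ (word-final: word-finally) → [t].

[jõnaɡet]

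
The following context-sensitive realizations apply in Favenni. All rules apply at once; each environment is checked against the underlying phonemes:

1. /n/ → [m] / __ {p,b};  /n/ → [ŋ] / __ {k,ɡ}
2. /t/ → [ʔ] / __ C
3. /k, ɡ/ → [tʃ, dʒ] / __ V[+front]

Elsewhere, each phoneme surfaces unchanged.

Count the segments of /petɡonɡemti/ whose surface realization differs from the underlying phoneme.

Segments that undergo a rule: /t/ → [ʔ] (rule 2); /n/ → [ŋ] (rule 1); /ɡ/ → [dʒ] (rule 3).
All other segments surface unchanged.

3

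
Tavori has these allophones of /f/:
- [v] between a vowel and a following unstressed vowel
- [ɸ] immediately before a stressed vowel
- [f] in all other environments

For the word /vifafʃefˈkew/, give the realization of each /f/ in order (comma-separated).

[v], [f], [f]

Occurrence 1 (position 3): between a vowel and a following unstressed vowel → [v].
Occurrence 2 (position 5): no conditioning environment matches → elsewhere allophone [f].
Occurrence 3 (position 8): no conditioning environment matches → elsewhere allophone [f].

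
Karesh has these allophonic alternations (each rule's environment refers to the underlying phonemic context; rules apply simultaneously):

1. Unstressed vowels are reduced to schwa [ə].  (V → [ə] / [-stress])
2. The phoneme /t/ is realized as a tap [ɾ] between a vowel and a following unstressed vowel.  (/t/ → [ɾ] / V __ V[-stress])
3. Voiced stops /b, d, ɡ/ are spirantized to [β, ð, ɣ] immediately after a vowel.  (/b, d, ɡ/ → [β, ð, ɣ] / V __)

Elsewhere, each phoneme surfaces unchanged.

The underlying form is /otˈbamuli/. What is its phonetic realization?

[ətˈbamələ]

/o/ meets the environment for rule 1 (in an unstressed syllable) → [ə].
/t/ — between /o/ and /b/; rule 2 does not apply here → [t].
/b/ (between /t/ and /a/) fails the environment for rule 3, so it stays [b].
/a/ — between /b/ and /m/; rule 1 does not apply here → [a].
/m/ — not in any rule's target class → [m].
/u/ meets the environment for rule 1 (in an unstressed syllable) → [ə].
/l/ — not in any rule's target class → [l].
/i/ (word-final) occurs in an unstressed syllable → [ə] by rule 1.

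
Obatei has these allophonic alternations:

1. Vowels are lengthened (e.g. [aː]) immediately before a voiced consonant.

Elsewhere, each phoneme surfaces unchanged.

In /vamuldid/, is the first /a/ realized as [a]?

/a/ (between /v/ and /m/) occurs before a voiced consonant → [aː] by rule 1.
The actual realization is [aː], not [a].

No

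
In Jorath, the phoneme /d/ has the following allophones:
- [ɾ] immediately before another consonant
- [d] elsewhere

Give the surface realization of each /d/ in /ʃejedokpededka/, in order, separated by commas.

Occurrence 1 (position 5): no conditioning environment matches → elsewhere allophone [d].
Occurrence 2 (position 10): no conditioning environment matches → elsewhere allophone [d].
Occurrence 3 (position 12): immediately before another consonant → [ɾ].

[d], [d], [ɾ]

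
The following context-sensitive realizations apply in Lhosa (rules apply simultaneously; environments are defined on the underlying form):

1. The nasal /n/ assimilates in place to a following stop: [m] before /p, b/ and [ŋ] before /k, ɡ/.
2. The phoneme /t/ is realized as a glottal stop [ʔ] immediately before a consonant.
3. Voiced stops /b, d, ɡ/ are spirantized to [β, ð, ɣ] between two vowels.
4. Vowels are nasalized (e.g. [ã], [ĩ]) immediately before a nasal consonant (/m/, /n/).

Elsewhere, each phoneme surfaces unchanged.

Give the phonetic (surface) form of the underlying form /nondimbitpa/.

[nõndĩmbiʔpa]

/n/ — word-initial; rule 1 does not apply here → [n].
/o/ (between /n/ and /n/): before a nasal consonant, so rule 4 applies → [õ].
/n/ (between /o/ and /d/) fails the environment for rule 1, so it stays [n].
/d/ (between /n/ and /i/): rule 3 targets it, but not between two vowels → unchanged [d].
/i/ meets the environment for rule 4 (before a nasal consonant) → [ĩ].
/m/ (between /i/ and /b/) is unaffected → [m].
/b/ (between /m/ and /i/) fails the environment for rule 3, so it stays [b].
/i/ (between /b/ and /t/): rule 4 targets it, but not before a nasal consonant → unchanged [i].
/t/ (between /i/ and /p/): immediately before a consonant, so rule 2 applies → [ʔ].
/p/ (between /t/ and /a/): no rule targets it → [p].
/a/ (word-final): rule 4 targets it, but not before a nasal consonant → unchanged [a].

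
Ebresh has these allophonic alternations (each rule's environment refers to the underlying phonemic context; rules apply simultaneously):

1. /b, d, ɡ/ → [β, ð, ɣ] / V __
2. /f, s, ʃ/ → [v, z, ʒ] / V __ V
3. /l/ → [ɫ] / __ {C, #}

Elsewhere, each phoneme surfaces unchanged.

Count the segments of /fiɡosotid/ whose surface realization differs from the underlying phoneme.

Segments that undergo a rule: /ɡ/ → [ɣ] (rule 1); /s/ → [z] (rule 2); /d/ → [ð] (rule 1).
All other segments surface unchanged.

3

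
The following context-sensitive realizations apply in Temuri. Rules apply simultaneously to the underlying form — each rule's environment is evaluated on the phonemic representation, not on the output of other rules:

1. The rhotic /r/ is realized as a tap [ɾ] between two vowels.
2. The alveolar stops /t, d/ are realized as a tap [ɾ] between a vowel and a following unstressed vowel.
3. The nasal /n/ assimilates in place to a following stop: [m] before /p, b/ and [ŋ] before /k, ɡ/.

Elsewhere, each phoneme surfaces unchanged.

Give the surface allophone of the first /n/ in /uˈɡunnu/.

/n/ (between /u/ and /n/) is in the target of rule 3 but the environment (before a labial or velar stop) is not met → [n].

[n]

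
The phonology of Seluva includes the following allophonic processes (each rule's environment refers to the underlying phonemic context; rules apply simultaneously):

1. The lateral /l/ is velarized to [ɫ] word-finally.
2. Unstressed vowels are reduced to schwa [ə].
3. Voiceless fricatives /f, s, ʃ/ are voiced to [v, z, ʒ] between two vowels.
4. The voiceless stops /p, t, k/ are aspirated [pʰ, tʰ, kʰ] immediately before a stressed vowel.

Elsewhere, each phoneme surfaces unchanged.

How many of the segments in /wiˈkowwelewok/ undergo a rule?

Segments that undergo a rule: /i/ → [ə] (rule 2); /k/ → [kʰ] (rule 4); /e/ → [ə] (rule 2); /e/ → [ə] (rule 2); /o/ → [ə] (rule 2).
All other segments surface unchanged.

5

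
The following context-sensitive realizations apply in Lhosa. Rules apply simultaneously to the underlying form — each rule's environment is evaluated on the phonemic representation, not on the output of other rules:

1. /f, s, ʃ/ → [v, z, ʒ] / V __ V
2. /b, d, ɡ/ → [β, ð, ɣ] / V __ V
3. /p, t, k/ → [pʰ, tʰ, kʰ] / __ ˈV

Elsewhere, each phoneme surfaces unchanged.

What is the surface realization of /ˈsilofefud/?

/s/ — word-initial; rule 1 does not apply here → [s].
/i/ (between /s/ and /l/): no rule targets it → [i].
/l/ — not in any rule's target class → [l].
/o/ (between /l/ and /f/): no rule targets it → [o].
/f/ (between /o/ and /e/): between two vowels, so rule 1 applies → [v].
/e/ (between /f/ and /f/): no rule targets it → [e].
/f/ (between /e/ and /u/): between two vowels, so rule 1 applies → [v].
/u/ stays [u].
/d/ (word-final) is in the target of rule 2 but the environment (between two vowels) is not met → [d].

[ˈsilovevud]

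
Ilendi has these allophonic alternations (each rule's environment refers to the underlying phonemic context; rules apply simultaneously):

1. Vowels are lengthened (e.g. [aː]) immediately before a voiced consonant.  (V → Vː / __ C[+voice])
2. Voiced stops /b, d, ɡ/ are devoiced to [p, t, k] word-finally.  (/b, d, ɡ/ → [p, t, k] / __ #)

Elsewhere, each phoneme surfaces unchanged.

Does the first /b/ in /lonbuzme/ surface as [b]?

Yes

/b/ (between /n/ and /u/): rule 2 targets it, but not word-finally → unchanged [b].
The actual realization is [b], which matches [b].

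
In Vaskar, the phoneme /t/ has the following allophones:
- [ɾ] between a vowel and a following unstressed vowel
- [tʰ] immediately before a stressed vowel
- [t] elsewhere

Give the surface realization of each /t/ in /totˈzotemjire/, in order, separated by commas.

Occurrence 1 (position 1): no conditioning environment matches → elsewhere allophone [t].
Occurrence 2 (position 3): no conditioning environment matches → elsewhere allophone [t].
Occurrence 3 (position 6): between a vowel and a following unstressed vowel → [ɾ].

[t], [t], [ɾ]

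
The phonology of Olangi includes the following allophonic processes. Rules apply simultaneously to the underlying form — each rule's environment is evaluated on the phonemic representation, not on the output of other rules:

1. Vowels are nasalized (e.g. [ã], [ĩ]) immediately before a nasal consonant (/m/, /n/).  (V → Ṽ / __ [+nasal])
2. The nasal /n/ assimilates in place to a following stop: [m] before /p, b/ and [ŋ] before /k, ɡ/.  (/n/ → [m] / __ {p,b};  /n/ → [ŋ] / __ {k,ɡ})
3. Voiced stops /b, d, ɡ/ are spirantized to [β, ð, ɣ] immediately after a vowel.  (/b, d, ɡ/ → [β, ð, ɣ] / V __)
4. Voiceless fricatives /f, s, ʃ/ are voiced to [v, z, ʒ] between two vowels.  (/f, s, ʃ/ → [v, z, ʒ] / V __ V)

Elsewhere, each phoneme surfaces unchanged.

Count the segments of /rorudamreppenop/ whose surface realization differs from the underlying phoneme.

3

Segments that undergo a rule: /d/ → [ð] (rule 3); /a/ → [ã] (rule 1); /e/ → [ẽ] (rule 1).
All other segments surface unchanged.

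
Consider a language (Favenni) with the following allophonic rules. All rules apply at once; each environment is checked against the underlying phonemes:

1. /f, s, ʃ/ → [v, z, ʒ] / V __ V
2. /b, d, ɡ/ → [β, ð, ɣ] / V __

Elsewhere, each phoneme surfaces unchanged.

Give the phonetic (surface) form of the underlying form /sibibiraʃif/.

[siβiβiraʒif]

/s/ (word-initial) fails the environment for rule 1, so it stays [s].
/b/ — between /i/ and /i/, immediately after a vowel — surfaces as [β] (rule 2).
/b/ (between /i/ and /i/) occurs immediately after a vowel → [β] by rule 2.
Rule 1 applies to /ʃ/ (between /a/ and /i/: between two vowels) → [ʒ].
/f/ (word-final): rule 1 targets it, but not between two vowels → unchanged [f].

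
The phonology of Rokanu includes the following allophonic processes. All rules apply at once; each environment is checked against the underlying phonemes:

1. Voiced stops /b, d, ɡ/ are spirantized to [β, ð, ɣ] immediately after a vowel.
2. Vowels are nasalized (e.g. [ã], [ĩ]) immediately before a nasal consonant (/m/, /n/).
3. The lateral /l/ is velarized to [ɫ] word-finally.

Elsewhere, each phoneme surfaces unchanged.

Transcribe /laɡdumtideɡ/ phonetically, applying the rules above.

/l/ (word-initial) fails the environment for rule 3, so it stays [l].
/a/ (between /l/ and /ɡ/) is in the target of rule 2 but the environment (before a nasal consonant) is not met → [a].
Rule 1 applies to /ɡ/ (between /a/ and /d/: immediately after a vowel) → [ɣ].
/d/ (between /ɡ/ and /u/) is in the target of rule 1 but the environment (immediately after a vowel) is not met → [d].
/u/ — between /d/ and /m/, before a nasal consonant — surfaces as [ũ] (rule 2).
/i/ (between /t/ and /d/) is in the target of rule 2 but the environment (before a nasal consonant) is not met → [i].
Rule 1 applies to /d/ (between /i/ and /e/: immediately after a vowel) → [ð].
/e/ (between /d/ and /ɡ/): rule 2 targets it, but not before a nasal consonant → unchanged [e].
/ɡ/ (word-final): immediately after a vowel, so rule 1 applies → [ɣ].

[laɣdũmtiðeɣ]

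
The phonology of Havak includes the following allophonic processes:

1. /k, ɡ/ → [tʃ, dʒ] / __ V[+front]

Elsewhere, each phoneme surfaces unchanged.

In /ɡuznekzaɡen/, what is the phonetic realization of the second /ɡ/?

[dʒ]

/ɡ/ (between /a/ and /e/): before a front vowel, so rule 1 applies → [dʒ].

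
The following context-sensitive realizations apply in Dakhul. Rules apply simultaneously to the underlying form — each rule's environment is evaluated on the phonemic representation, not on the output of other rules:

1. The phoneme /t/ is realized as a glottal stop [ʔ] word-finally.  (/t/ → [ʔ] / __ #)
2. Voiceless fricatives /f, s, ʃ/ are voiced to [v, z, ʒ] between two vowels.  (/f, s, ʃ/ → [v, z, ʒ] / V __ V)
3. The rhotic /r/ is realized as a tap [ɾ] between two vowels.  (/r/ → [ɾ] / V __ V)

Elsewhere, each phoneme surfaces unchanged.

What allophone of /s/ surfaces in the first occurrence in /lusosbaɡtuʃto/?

/s/ meets the environment for rule 2 (between two vowels) → [z].

[z]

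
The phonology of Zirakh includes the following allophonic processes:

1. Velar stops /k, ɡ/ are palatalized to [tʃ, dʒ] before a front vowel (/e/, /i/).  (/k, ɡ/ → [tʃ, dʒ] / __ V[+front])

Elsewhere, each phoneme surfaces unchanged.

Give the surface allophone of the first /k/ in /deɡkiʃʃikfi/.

/k/ (between /ɡ/ and /i/) occurs before a front vowel → [tʃ] by rule 1.

[tʃ]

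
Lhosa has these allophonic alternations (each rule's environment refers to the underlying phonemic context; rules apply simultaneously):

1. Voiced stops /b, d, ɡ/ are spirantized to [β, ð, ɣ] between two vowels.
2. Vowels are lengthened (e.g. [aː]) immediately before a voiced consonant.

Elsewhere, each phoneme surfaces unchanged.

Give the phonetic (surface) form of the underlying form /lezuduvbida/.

[leːzuːðuːvbiːða]

/e/ (between /l/ and /z/): before a voiced consonant, so rule 2 applies → [eː].
Rule 2 applies to /u/ (between /z/ and /d/: before a voiced consonant) → [uː].
/d/ meets the environment for rule 1 (between two vowels) → [ð].
/u/ (between /d/ and /v/) occurs before a voiced consonant → [uː] by rule 2.
/b/ (between /v/ and /i/) is in the target of rule 1 but the environment (between two vowels) is not met → [b].
/i/ meets the environment for rule 2 (before a voiced consonant) → [iː].
Rule 1 applies to /d/ (between /i/ and /a/: between two vowels) → [ð].
/a/ (word-final) fails the environment for rule 2, so it stays [a].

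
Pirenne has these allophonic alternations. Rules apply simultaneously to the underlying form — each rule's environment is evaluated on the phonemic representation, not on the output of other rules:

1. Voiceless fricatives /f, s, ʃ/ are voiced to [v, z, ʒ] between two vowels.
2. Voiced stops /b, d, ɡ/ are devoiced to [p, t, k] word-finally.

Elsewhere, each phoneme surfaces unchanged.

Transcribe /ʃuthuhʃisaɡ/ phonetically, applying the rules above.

[ʃuthuhʃizak]

/ʃ/ (word-initial): rule 1 targets it, but not between two vowels → unchanged [ʃ].
/ʃ/ — between /h/ and /i/; rule 1 does not apply here → [ʃ].
/s/ (between /i/ and /a/): between two vowels, so rule 1 applies → [z].
Rule 2 applies to /ɡ/ (word-final: word-finally) → [k].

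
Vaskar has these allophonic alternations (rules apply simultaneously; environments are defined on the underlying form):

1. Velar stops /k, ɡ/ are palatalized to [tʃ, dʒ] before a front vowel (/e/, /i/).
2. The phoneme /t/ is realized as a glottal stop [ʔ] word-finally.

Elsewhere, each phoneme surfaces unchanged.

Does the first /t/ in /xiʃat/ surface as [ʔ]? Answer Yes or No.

Rule 2 applies to /t/ (word-final: word-finally) → [ʔ].
The actual realization is [ʔ], which matches [ʔ].

Yes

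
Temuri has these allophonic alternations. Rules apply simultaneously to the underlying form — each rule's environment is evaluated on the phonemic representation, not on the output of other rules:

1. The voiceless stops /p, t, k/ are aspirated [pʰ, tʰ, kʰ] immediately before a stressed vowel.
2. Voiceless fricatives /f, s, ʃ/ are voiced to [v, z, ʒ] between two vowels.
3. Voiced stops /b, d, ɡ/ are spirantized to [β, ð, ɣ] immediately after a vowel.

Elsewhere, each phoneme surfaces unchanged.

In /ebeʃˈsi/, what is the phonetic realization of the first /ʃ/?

[ʃ]

/ʃ/ — between /e/ and /s/; rule 2 does not apply here → [ʃ].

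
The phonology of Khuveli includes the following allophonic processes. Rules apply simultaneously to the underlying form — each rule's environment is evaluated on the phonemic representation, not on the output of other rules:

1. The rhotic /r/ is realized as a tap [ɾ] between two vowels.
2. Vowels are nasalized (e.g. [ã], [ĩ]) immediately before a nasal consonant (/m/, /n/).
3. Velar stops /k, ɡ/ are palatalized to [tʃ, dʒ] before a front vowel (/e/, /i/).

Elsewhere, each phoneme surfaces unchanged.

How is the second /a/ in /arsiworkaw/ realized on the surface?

/a/ — between /k/ and /w/; rule 2 does not apply here → [a].

[a]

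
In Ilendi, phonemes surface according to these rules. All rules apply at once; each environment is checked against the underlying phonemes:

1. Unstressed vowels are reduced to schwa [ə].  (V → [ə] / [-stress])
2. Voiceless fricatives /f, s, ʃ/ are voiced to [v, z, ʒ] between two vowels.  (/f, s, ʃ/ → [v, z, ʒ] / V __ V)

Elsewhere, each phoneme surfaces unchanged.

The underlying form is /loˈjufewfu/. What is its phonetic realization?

Rule 1 applies to /o/ (between /l/ and /j/: in an unstressed syllable) → [ə].
/u/ (between /j/ and /f/) fails the environment for rule 1, so it stays [u].
/f/ meets the environment for rule 2 (between two vowels) → [v].
/e/ meets the environment for rule 1 (in an unstressed syllable) → [ə].
/f/ (between /w/ and /u/): rule 2 targets it, but not between two vowels → unchanged [f].
/u/ (word-final): in an unstressed syllable, so rule 1 applies → [ə].

[ləˈjuvəwfə]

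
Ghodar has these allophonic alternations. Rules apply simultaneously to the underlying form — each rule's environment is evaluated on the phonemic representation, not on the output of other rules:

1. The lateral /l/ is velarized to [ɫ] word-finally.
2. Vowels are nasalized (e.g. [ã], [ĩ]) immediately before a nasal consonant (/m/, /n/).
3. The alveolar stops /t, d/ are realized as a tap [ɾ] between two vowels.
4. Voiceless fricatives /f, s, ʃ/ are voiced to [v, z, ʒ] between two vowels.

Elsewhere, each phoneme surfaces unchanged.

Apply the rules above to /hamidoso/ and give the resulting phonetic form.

[hãmiɾozo]

/h/ (word-initial) is unaffected → [h].
/a/ (between /h/ and /m/) occurs before a nasal consonant → [ã] by rule 2.
/m/ (between /a/ and /i/) is unaffected → [m].
/i/ — between /m/ and /d/; rule 2 does not apply here → [i].
Rule 3 applies to /d/ (between /i/ and /o/: between two vowels) → [ɾ].
/o/ — between /d/ and /s/; rule 2 does not apply here → [o].
/s/ (between /o/ and /o/): between two vowels, so rule 4 applies → [z].
/o/ (word-final) is in the target of rule 2 but the environment (before a nasal consonant) is not met → [o].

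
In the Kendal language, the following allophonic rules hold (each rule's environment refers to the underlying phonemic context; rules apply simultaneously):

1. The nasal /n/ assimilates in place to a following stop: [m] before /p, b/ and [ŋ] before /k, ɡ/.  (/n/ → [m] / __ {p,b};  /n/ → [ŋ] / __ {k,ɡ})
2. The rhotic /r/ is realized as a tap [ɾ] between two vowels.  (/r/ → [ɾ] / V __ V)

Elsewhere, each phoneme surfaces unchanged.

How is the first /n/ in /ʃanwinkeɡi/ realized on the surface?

/n/ (between /a/ and /w/) fails the environment for rule 1, so it stays [n].

[n]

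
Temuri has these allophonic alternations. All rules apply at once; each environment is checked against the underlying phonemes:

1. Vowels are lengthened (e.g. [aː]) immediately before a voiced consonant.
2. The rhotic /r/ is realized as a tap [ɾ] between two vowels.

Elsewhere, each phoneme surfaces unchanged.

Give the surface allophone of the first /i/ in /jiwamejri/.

Rule 1 applies to /i/ (between /j/ and /w/: before a voiced consonant) → [iː].

[iː]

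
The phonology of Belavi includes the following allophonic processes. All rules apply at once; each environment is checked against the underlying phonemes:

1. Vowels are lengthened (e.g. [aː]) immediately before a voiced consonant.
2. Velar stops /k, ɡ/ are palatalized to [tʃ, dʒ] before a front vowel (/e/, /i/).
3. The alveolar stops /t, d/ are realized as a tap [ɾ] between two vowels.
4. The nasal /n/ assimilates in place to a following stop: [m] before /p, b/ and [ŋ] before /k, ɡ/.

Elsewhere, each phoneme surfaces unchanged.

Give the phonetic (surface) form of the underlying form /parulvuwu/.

[paːruːlvuːwu]

/p/ — not in any rule's target class → [p].
/a/ — between /p/ and /r/, before a voiced consonant — surfaces as [aː] (rule 1).
/r/ (between /a/ and /u/): no rule targets it → [r].
Rule 1 applies to /u/ (between /r/ and /l/: before a voiced consonant) → [uː].
/l/ (between /u/ and /v/): no rule targets it → [l].
/v/ — not in any rule's target class → [v].
Rule 1 applies to /u/ (between /v/ and /w/: before a voiced consonant) → [uː].
/w/ (between /u/ and /u/): no rule targets it → [w].
/u/ — word-final; rule 1 does not apply here → [u].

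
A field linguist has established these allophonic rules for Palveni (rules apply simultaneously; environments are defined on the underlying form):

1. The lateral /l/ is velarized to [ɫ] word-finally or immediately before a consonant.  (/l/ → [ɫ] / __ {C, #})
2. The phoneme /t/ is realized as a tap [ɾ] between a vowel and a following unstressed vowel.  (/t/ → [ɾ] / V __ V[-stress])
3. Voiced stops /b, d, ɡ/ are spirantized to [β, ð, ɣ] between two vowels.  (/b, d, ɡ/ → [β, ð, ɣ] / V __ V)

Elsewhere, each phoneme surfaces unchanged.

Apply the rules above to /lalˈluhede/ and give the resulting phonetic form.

/l/ (word-initial) is in the target of rule 1 but the environment (word-finally or immediately before a consonant) is not met → [l].
/a/ — not in any rule's target class → [a].
/l/ — between /a/ and /l/, word-finally or immediately before a consonant — surfaces as [ɫ] (rule 1).
/l/ (between /l/ and /u/) is in the target of rule 1 but the environment (word-finally or immediately before a consonant) is not met → [l].
/u/ (between /l/ and /h/): no rule targets it → [u].
/h/ — not in any rule's target class → [h].
/e/ (between /h/ and /d/) is unaffected → [e].
/d/ meets the environment for rule 3 (between two vowels) → [ð].
/e/ stays [e].

[laɫˈluheðe]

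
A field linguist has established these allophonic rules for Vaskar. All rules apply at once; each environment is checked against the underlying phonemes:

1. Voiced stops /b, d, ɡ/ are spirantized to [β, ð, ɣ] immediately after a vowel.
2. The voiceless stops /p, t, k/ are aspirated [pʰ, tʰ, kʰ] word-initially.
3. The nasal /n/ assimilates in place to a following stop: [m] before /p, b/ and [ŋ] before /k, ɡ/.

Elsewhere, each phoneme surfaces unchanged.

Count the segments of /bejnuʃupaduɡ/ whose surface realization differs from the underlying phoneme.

Segments that undergo a rule: /d/ → [ð] (rule 1); /ɡ/ → [ɣ] (rule 1).
All other segments surface unchanged.

2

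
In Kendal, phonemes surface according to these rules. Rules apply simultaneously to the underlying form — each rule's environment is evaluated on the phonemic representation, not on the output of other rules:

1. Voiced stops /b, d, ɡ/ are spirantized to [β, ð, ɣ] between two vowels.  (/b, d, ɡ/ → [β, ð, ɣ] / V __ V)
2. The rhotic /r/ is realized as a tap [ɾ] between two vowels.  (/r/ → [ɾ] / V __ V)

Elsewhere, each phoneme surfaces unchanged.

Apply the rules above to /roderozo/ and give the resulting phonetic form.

[roðeɾozo]

/r/ (word-initial) is in the target of rule 2 but the environment (between two vowels) is not met → [r].
Rule 1 applies to /d/ (between /o/ and /e/: between two vowels) → [ð].
Rule 2 applies to /r/ (between /e/ and /o/: between two vowels) → [ɾ].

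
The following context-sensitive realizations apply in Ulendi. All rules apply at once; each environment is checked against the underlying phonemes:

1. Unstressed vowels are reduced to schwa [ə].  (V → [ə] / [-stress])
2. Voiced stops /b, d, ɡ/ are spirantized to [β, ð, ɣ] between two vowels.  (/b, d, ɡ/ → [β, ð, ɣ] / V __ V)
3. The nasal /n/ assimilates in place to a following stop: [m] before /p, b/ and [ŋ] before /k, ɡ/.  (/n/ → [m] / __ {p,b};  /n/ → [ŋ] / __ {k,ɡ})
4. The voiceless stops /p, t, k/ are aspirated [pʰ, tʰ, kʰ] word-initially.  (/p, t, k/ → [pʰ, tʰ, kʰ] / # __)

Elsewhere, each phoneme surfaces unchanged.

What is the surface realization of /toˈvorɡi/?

/t/ (word-initial) occurs word-initially → [tʰ] by rule 4.
/o/ (between /t/ and /v/) occurs in an unstressed syllable → [ə] by rule 1.
/v/ stays [v].
/o/ (between /v/ and /r/) fails the environment for rule 1, so it stays [o].
/r/ (between /o/ and /ɡ/) is unaffected → [r].
/ɡ/ (between /r/ and /i/): rule 2 targets it, but not between two vowels → unchanged [ɡ].
/i/ (word-final) occurs in an unstressed syllable → [ə] by rule 1.

[tʰəˈvorɡə]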